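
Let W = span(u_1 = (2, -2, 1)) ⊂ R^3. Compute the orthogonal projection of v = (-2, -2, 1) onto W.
proj_W(v) = (2/9, -2/9, 1/9)

Set up U = [u_1 | ... | u_1] ∈ R^(3×1). The projector onto W = col(U) is P = U (U^T U)^(-1) U^T.
Compute U^T U =
  [9],
and U^T v = (1).
Solve U^T U · c = U^T v for the coefficients: c = (1/9). The projection is proj_W(v) = U c.
Check: (v - proj_W(v)) · u_1 = 0  (should be 0).
Result: proj_W(v) = (2/9, -2/9, 1/9).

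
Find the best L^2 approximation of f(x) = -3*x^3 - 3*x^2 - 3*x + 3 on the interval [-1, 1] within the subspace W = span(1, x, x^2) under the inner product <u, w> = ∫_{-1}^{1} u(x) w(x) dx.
g(x) = -3*x^2 - 24*x/5 + 3

The best approximation g ∈ W is the orthogonal projection of f onto W. Writing g = a_0 + a_1 x + a_2 x^2, the coefficients solve the normal equations G · a = b where
  G_{ij} = <φ_i, φ_j> and b_i = <f, φ_i>, with φ_0 = 1, φ_1 = x, φ_2 = x^2.
G =
  [2, 0, 2/3]
  [0, 2/3, 0]
  [2/3, 0, 2/5],
b = (4, -16/5, 4/5).
Solving gives a_0 = 3, a_1 = -24/5, a_2 = -3, so
  g(x) = -3*x^2 - 24*x/5 + 3.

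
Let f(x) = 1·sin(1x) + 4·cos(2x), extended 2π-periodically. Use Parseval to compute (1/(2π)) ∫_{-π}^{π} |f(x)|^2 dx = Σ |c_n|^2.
Σ |c_n|^2 = 17/2

Expand |f|^2 and use orthogonality of {sin(nx), cos(mx)} on [-π, π]:
  ∫_{-π}^{π} sin(nx)^2 dx = π, ∫ cos(mx)^2 dx = π, and cross terms integrate to 0.
So ∫_{-π}^{π} f(x)^2 dx = 1^2 · π + 4^2 · π = (1 + 16)π.
Divide by 2π: (1 + 16)/2 = 17/2.
By Parseval, this equals Σ |c_n|^2.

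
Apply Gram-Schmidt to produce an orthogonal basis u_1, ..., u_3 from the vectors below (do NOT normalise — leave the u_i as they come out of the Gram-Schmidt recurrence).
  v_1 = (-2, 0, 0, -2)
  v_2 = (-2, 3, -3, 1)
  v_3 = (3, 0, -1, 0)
Orthogonal basis:
  u_1 = (-2, 0, 0, -2)
  u_2 = (-3/2, 3, -3, 3/2)
  u_3 = (7/5, 1/5, -6/5, -7/5)

Apply the Gram-Schmidt recurrence
  u_1 = v_1
  u_i = v_i − Σ_{j<i} ((v_i · u_j) / (u_j · u_j)) · u_j.

Step by step this gives:
  u_1 = (-2, 0, 0, -2)
  u_2 = (-3/2, 3, -3, 3/2)
  u_3 = (7/5, 1/5, -6/5, -7/5)

Orthogonality check:
  u_2 · u_1 = 0 (should be 0)
  u_3 · u_1 = 0 (should be 0)
  u_3 · u_2 = 0 (should be 0)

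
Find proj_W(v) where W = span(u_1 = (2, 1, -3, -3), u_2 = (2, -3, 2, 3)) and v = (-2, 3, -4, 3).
proj_W(v) = (-364/201, 314/201, -74/201, -66/67)

Set up U = [u_1 | ... | u_2] ∈ R^(4×2). The projector onto W = col(U) is P = U (U^T U)^(-1) U^T.
Compute U^T U =
  [23, -14]
  [-14, 26],
and U^T v = (2, -12).
Solve U^T U · c = U^T v for the coefficients: c = (-58/201, -124/201). The projection is proj_W(v) = U c.
Check: (v - proj_W(v)) · u_1 = 0  (should be 0).
Check: (v - proj_W(v)) · u_2 = 0  (should be 0).
Result: proj_W(v) = (-364/201, 314/201, -74/201, -66/67).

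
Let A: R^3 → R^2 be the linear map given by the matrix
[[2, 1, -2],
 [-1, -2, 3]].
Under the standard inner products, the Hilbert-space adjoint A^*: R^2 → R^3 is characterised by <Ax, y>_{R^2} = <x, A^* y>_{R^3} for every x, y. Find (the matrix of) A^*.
A^* = A^T =
[[2, -1],
 [1, -2],
 [-2, 3]]

For real matrices with standard dot products, the defining identity <Ax, y> = <x, A^* y> gives (Ax)^T y = x^T (A^*) y, i.e. x^T A^T y = x^T (A^*) y. Since this holds for all x, y, we must have A^* = A^T. Therefore
A^* =
[[2, -1],
 [1, -2],
 [-2, 3]].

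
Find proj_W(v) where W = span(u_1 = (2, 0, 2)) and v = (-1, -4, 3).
proj_W(v) = (1, 0, 1)

Set up U = [u_1 | ... | u_1] ∈ R^(3×1). The projector onto W = col(U) is P = U (U^T U)^(-1) U^T.
Compute U^T U =
  [8],
and U^T v = (4).
Solve U^T U · c = U^T v for the coefficients: c = (1/2). The projection is proj_W(v) = U c.
Check: (v - proj_W(v)) · u_1 = 0  (should be 0).
Result: proj_W(v) = (1, 0, 1).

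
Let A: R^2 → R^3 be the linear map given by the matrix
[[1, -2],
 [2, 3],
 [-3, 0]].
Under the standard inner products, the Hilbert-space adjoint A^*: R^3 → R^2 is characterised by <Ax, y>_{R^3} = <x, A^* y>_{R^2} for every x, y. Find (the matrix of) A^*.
A^* = A^T =
[[1, 2, -3],
 [-2, 3, 0]]

For real matrices with standard dot products, the defining identity <Ax, y> = <x, A^* y> gives (Ax)^T y = x^T (A^*) y, i.e. x^T A^T y = x^T (A^*) y. Since this holds for all x, y, we must have A^* = A^T. Therefore
A^* =
[[1, 2, -3],
 [-2, 3, 0]].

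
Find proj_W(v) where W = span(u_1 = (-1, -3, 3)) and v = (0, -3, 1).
proj_W(v) = (-12/19, -36/19, 36/19)

Set up U = [u_1 | ... | u_1] ∈ R^(3×1). The projector onto W = col(U) is P = U (U^T U)^(-1) U^T.
Compute U^T U =
  [19],
and U^T v = (12).
Solve U^T U · c = U^T v for the coefficients: c = (12/19). The projection is proj_W(v) = U c.
Check: (v - proj_W(v)) · u_1 = 0  (should be 0).
Result: proj_W(v) = (-12/19, -36/19, 36/19).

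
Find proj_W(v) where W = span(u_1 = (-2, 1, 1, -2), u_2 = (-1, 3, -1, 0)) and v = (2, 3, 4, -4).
proj_W(v) = (-102/47, 67/94, 123/94, -109/47)

Set up U = [u_1 | ... | u_2] ∈ R^(4×2). The projector onto W = col(U) is P = U (U^T U)^(-1) U^T.
Compute U^T U =
  [10, 4]
  [4, 11],
and U^T v = (11, 3).
Solve U^T U · c = U^T v for the coefficients: c = (109/94, -7/47). The projection is proj_W(v) = U c.
Check: (v - proj_W(v)) · u_1 = 0  (should be 0).
Check: (v - proj_W(v)) · u_2 = 0  (should be 0).
Result: proj_W(v) = (-102/47, 67/94, 123/94, -109/47).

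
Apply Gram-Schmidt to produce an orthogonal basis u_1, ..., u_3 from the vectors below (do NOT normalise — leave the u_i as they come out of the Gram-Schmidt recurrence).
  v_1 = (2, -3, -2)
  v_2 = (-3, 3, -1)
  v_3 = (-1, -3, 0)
Orthogonal basis:
  u_1 = (2, -3, -2)
  u_2 = (-25/17, 12/17, -43/17)
  u_3 = (-27/14, -12/7, 9/14)

Apply the Gram-Schmidt recurrence
  u_1 = v_1
  u_i = v_i − Σ_{j<i} ((v_i · u_j) / (u_j · u_j)) · u_j.

Step by step this gives:
  u_1 = (2, -3, -2)
  u_2 = (-25/17, 12/17, -43/17)
  u_3 = (-27/14, -12/7, 9/14)

Orthogonality check:
  u_2 · u_1 = 0 (should be 0)
  u_3 · u_1 = 0 (should be 0)
  u_3 · u_2 = 0 (should be 0)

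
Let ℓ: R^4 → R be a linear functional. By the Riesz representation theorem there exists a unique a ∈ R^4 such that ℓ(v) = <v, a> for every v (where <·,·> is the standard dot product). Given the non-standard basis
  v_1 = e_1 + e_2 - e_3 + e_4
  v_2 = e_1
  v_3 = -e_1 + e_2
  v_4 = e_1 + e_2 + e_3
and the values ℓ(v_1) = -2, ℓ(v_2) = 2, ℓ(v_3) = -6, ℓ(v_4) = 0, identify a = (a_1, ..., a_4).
a = (2, -4, 2, 2)

Write a = (a_1, ..., a_4) in the standard basis. For each basis vector v_i, ℓ(v_i) = <v_i, a> is a linear equation in the a_j's. Collect the n equations into a matrix system V a = ℓ, where row i of V is v_i (expressed in the standard basis). Since V is invertible (lower-triangular with 1s on the diagonal, up to permutation), solve by back-substitution:
  V =
[[1, 1, -1, 1],
 [1, 0, 0, 0],
 [-1, 1, 0, 0],
 [1, 1, 1, 0]]
  V a = (-2, 2, -6, 0)
Solving gives a = (2, -4, 2, 2).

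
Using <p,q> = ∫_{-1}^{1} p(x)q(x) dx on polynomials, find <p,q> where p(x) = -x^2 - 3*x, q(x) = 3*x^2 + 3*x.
<p,q> = -36/5

Expand the product: p(x)·q(x) = -3*x^4 - 12*x^3 - 9*x^2.
∫_{-1}^{1} of each monomial x^k gives [2/(k+1) if k even, 0 if k odd]. Integrating term-by-term (or equivalently evaluating the antiderivative F(x) = -3*x^5/5 - 3*x^4 - 3*x^3 at the endpoints):
  F(1) − F(−1) = -33/5 − (3/5) = -36/5.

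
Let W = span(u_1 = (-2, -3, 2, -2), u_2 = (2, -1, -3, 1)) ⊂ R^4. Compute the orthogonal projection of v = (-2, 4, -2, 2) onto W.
proj_W(v) = (32/39, 48/13, -8/39, 56/39)

Set up U = [u_1 | ... | u_2] ∈ R^(4×2). The projector onto W = col(U) is P = U (U^T U)^(-1) U^T.
Compute U^T U =
  [21, -9]
  [-9, 15],
and U^T v = (-16, 0).
Solve U^T U · c = U^T v for the coefficients: c = (-40/39, -8/13). The projection is proj_W(v) = U c.
Check: (v - proj_W(v)) · u_1 = 0  (should be 0).
Check: (v - proj_W(v)) · u_2 = 0  (should be 0).
Result: proj_W(v) = (32/39, 48/13, -8/39, 56/39).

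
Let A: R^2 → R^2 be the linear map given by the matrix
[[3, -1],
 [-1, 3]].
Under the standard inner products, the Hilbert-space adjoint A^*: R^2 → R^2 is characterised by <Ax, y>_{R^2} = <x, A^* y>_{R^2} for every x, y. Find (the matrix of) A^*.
A^* = A^T =
[[3, -1],
 [-1, 3]]

For real matrices with standard dot products, the defining identity <Ax, y> = <x, A^* y> gives (Ax)^T y = x^T (A^*) y, i.e. x^T A^T y = x^T (A^*) y. Since this holds for all x, y, we must have A^* = A^T. Therefore
A^* =
[[3, -1],
 [-1, 3]].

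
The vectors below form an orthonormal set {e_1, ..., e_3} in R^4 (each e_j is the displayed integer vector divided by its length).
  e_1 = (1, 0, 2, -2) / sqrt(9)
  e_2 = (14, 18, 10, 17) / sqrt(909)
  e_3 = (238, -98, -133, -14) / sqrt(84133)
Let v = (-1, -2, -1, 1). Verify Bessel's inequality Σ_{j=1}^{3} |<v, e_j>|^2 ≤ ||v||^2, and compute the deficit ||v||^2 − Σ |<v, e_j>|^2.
Σ |<v, e_j>|^2 = 83/17; ||v||^2 = 7; deficit = 36/17

Write each e_j = u_j / sqrt(<u_j, u_j>) where u_j is the displayed integer vector. Then <v, e_j> = <v, u_j> / sqrt(<u_j, u_j>), so |<v, e_j>|^2 = <v, u_j>^2 / <u_j, u_j>.
Coefficients: <v, e_1> = -5/sqrt(9), <v, e_2> = -43/sqrt(909), <v, e_3> = 77/sqrt(84133).
Square and sum: Σ |<v, e_j>|^2 = 83/17.
Compute ||v||^2 = v·v = 7.
Deficit = 7 − 83/17 = 36/17 ≥ 0, confirming Bessel's inequality. (The deficit equals ||v − Σ <v,e_j> e_j||^2, the squared distance from v to span{e_j}.)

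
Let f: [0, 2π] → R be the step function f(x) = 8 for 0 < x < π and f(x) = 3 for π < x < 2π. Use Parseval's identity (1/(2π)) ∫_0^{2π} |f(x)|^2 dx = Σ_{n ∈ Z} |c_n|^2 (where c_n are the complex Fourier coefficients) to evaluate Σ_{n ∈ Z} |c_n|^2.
Σ |c_n|^2 = 73/2

Parseval equates the L^2 energy of f (normalised by 1/(2π)) with the ℓ^2 sum of its Fourier coefficients: (1/(2π)) ∫_0^{2π} |f|^2 = Σ |c_n|^2.
Compute the left side: (1/(2π)) [∫_0^π 8^2 dx + ∫_π^{2π} 3^2 dx] = (1/(2π)) · (64π + 9π) = (64 + 9)/2 = 73/2.
So Σ_{n ∈ Z} |c_n|^2 = 73/2.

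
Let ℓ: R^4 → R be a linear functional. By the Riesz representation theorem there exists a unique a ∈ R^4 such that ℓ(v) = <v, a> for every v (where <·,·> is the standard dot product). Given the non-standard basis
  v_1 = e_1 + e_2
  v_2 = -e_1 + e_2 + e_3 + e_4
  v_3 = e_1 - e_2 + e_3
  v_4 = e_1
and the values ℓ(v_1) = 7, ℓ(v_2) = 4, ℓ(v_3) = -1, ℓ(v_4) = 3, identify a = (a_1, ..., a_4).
a = (3, 4, 0, 3)

Write a = (a_1, ..., a_4) in the standard basis. For each basis vector v_i, ℓ(v_i) = <v_i, a> is a linear equation in the a_j's. Collect the n equations into a matrix system V a = ℓ, where row i of V is v_i (expressed in the standard basis). Since V is invertible (lower-triangular with 1s on the diagonal, up to permutation), solve by back-substitution:
  V =
[[1, 1, 0, 0],
 [-1, 1, 1, 1],
 [1, -1, 1, 0],
 [1, 0, 0, 0]]
  V a = (7, 4, -1, 3)
Solving gives a = (3, 4, 0, 3).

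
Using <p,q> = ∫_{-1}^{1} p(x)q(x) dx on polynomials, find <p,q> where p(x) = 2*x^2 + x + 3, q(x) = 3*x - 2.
<p,q> = -38/3

Expand the product: p(x)·q(x) = 6*x^3 - x^2 + 7*x - 6.
∫_{-1}^{1} of each monomial x^k gives [2/(k+1) if k even, 0 if k odd]. Integrating term-by-term (or equivalently evaluating the antiderivative F(x) = 3*x^4/2 - x^3/3 + 7*x^2/2 - 6*x at the endpoints):
  F(1) − F(−1) = -4/3 − (34/3) = -38/3.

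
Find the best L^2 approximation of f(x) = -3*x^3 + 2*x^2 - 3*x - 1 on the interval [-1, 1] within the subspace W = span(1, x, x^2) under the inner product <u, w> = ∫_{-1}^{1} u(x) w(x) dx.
g(x) = 2*x^2 - 24*x/5 - 1

The best approximation g ∈ W is the orthogonal projection of f onto W. Writing g = a_0 + a_1 x + a_2 x^2, the coefficients solve the normal equations G · a = b where
  G_{ij} = <φ_i, φ_j> and b_i = <f, φ_i>, with φ_0 = 1, φ_1 = x, φ_2 = x^2.
G =
  [2, 0, 2/3]
  [0, 2/3, 0]
  [2/3, 0, 2/5],
b = (-2/3, -16/5, 2/15).
Solving gives a_0 = -1, a_1 = -24/5, a_2 = 2, so
  g(x) = 2*x^2 - 24*x/5 - 1.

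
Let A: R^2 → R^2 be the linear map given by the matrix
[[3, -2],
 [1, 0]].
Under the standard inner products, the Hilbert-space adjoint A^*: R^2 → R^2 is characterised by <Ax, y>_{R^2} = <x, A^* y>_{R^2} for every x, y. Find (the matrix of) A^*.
A^* = A^T =
[[3, 1],
 [-2, 0]]

For real matrices with standard dot products, the defining identity <Ax, y> = <x, A^* y> gives (Ax)^T y = x^T (A^*) y, i.e. x^T A^T y = x^T (A^*) y. Since this holds for all x, y, we must have A^* = A^T. Therefore
A^* =
[[3, 1],
 [-2, 0]].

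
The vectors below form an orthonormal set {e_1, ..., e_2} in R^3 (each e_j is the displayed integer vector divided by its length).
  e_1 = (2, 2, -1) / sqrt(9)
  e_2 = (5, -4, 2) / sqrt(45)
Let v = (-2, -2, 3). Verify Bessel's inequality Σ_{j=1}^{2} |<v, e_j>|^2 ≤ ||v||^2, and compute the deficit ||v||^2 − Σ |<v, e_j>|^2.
Σ |<v, e_j>|^2 = 69/5; ||v||^2 = 17; deficit = 16/5

Write each e_j = u_j / sqrt(<u_j, u_j>) where u_j is the displayed integer vector. Then <v, e_j> = <v, u_j> / sqrt(<u_j, u_j>), so |<v, e_j>|^2 = <v, u_j>^2 / <u_j, u_j>.
Coefficients: <v, e_1> = -11/sqrt(9), <v, e_2> = 4/sqrt(45).
Square and sum: Σ |<v, e_j>|^2 = 69/5.
Compute ||v||^2 = v·v = 17.
Deficit = 17 − 69/5 = 16/5 ≥ 0, confirming Bessel's inequality. (The deficit equals ||v − Σ <v,e_j> e_j||^2, the squared distance from v to span{e_j}.)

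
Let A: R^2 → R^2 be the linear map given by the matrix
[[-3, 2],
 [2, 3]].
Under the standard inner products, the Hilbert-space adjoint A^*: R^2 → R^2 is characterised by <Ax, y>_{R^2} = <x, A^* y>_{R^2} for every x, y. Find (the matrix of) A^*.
A^* = A^T =
[[-3, 2],
 [2, 3]]

For real matrices with standard dot products, the defining identity <Ax, y> = <x, A^* y> gives (Ax)^T y = x^T (A^*) y, i.e. x^T A^T y = x^T (A^*) y. Since this holds for all x, y, we must have A^* = A^T. Therefore
A^* =
[[-3, 2],
 [2, 3]].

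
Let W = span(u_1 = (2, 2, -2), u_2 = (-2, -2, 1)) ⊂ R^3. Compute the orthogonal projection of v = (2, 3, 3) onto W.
proj_W(v) = (5/2, 5/2, 3)

Set up U = [u_1 | ... | u_2] ∈ R^(3×2). The projector onto W = col(U) is P = U (U^T U)^(-1) U^T.
Compute U^T U =
  [12, -10]
  [-10, 9],
and U^T v = (4, -7).
Solve U^T U · c = U^T v for the coefficients: c = (-17/4, -11/2). The projection is proj_W(v) = U c.
Check: (v - proj_W(v)) · u_1 = 0  (should be 0).
Check: (v - proj_W(v)) · u_2 = 0  (should be 0).
Result: proj_W(v) = (5/2, 5/2, 3).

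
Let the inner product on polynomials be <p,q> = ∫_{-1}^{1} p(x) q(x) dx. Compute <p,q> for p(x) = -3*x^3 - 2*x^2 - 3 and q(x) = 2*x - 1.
<p,q> = 74/15

Expand the product: p(x)·q(x) = -6*x^4 - x^3 + 2*x^2 - 6*x + 3.
∫_{-1}^{1} of each monomial x^k gives [2/(k+1) if k even, 0 if k odd]. Integrating term-by-term (or equivalently evaluating the antiderivative F(x) = -6*x^5/5 - x^4/4 + 2*x^3/3 - 3*x^2 + 3*x at the endpoints):
  F(1) − F(−1) = -47/60 − (-343/60) = 74/15.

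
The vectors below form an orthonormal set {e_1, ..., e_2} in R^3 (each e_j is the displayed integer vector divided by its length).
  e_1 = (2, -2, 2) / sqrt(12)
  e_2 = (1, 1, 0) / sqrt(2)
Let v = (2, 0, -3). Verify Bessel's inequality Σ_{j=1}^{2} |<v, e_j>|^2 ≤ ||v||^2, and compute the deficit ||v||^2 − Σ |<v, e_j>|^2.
Σ |<v, e_j>|^2 = 7/3; ||v||^2 = 13; deficit = 32/3

Write each e_j = u_j / sqrt(<u_j, u_j>) where u_j is the displayed integer vector. Then <v, e_j> = <v, u_j> / sqrt(<u_j, u_j>), so |<v, e_j>|^2 = <v, u_j>^2 / <u_j, u_j>.
Coefficients: <v, e_1> = -2/sqrt(12), <v, e_2> = 2/sqrt(2).
Square and sum: Σ |<v, e_j>|^2 = 7/3.
Compute ||v||^2 = v·v = 13.
Deficit = 13 − 7/3 = 32/3 ≥ 0, confirming Bessel's inequality. (The deficit equals ||v − Σ <v,e_j> e_j||^2, the squared distance from v to span{e_j}.)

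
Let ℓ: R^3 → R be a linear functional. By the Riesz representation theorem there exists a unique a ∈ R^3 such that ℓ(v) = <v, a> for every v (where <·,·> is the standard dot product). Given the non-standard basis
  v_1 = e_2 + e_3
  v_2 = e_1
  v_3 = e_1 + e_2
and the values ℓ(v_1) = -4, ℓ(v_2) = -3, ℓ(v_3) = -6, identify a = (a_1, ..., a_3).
a = (-3, -3, -1)

Write a = (a_1, ..., a_3) in the standard basis. For each basis vector v_i, ℓ(v_i) = <v_i, a> is a linear equation in the a_j's. Collect the n equations into a matrix system V a = ℓ, where row i of V is v_i (expressed in the standard basis). Since V is invertible (lower-triangular with 1s on the diagonal, up to permutation), solve by back-substitution:
  V =
[[0, 1, 1],
 [1, 0, 0],
 [1, 1, 0]]
  V a = (-4, -3, -6)
Solving gives a = (-3, -3, -1).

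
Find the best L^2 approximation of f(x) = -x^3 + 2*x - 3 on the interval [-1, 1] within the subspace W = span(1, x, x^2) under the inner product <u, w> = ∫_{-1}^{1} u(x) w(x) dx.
g(x) = 7*x/5 - 3

The best approximation g ∈ W is the orthogonal projection of f onto W. Writing g = a_0 + a_1 x + a_2 x^2, the coefficients solve the normal equations G · a = b where
  G_{ij} = <φ_i, φ_j> and b_i = <f, φ_i>, with φ_0 = 1, φ_1 = x, φ_2 = x^2.
G =
  [2, 0, 2/3]
  [0, 2/3, 0]
  [2/3, 0, 2/5],
b = (-6, 14/15, -2).
Solving gives a_0 = -3, a_1 = 7/5, a_2 = 0, so
  g(x) = 7*x/5 - 3.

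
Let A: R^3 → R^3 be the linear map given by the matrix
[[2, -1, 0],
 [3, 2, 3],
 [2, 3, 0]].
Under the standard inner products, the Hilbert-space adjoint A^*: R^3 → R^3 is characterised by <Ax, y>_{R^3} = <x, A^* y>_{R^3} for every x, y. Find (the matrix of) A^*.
A^* = A^T =
[[2, 3, 2],
 [-1, 2, 3],
 [0, 3, 0]]

For real matrices with standard dot products, the defining identity <Ax, y> = <x, A^* y> gives (Ax)^T y = x^T (A^*) y, i.e. x^T A^T y = x^T (A^*) y. Since this holds for all x, y, we must have A^* = A^T. Therefore
A^* =
[[2, 3, 2],
 [-1, 2, 3],
 [0, 3, 0]].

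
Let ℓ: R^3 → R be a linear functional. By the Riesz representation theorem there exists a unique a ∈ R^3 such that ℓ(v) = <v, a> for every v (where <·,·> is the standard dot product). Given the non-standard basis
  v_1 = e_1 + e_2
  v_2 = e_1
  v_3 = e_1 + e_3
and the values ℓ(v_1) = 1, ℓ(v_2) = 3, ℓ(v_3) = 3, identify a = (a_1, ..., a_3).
a = (3, -2, 0)

Write a = (a_1, ..., a_3) in the standard basis. For each basis vector v_i, ℓ(v_i) = <v_i, a> is a linear equation in the a_j's. Collect the n equations into a matrix system V a = ℓ, where row i of V is v_i (expressed in the standard basis). Since V is invertible (lower-triangular with 1s on the diagonal, up to permutation), solve by back-substitution:
  V =
[[1, 1, 0],
 [1, 0, 0],
 [1, 0, 1]]
  V a = (1, 3, 3)
Solving gives a = (3, -2, 0).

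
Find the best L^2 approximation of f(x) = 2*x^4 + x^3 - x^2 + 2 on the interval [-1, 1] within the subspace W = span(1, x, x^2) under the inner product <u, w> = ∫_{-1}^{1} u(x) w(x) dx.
g(x) = 5*x^2/7 + 3*x/5 + 64/35

The best approximation g ∈ W is the orthogonal projection of f onto W. Writing g = a_0 + a_1 x + a_2 x^2, the coefficients solve the normal equations G · a = b where
  G_{ij} = <φ_i, φ_j> and b_i = <f, φ_i>, with φ_0 = 1, φ_1 = x, φ_2 = x^2.
G =
  [2, 0, 2/3]
  [0, 2/3, 0]
  [2/3, 0, 2/5],
b = (62/15, 2/5, 158/105).
Solving gives a_0 = 64/35, a_1 = 3/5, a_2 = 5/7, so
  g(x) = 5*x^2/7 + 3*x/5 + 64/35.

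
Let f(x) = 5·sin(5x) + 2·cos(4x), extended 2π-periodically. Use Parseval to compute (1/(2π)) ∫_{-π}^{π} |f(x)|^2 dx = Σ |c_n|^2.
Σ |c_n|^2 = 29/2

Expand |f|^2 and use orthogonality of {sin(nx), cos(mx)} on [-π, π]:
  ∫_{-π}^{π} sin(nx)^2 dx = π, ∫ cos(mx)^2 dx = π, and cross terms integrate to 0.
So ∫_{-π}^{π} f(x)^2 dx = 5^2 · π + 2^2 · π = (25 + 4)π.
Divide by 2π: (25 + 4)/2 = 29/2.
By Parseval, this equals Σ |c_n|^2.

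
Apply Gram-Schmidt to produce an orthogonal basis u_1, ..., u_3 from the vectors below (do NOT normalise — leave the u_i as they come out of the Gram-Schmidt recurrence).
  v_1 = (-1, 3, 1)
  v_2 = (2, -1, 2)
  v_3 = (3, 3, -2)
Orthogonal basis:
  u_1 = (-1, 3, 1)
  u_2 = (19/11, -2/11, 25/11)
  u_3 = (301/90, 86/45, -43/18)

Apply the Gram-Schmidt recurrence
  u_1 = v_1
  u_i = v_i − Σ_{j<i} ((v_i · u_j) / (u_j · u_j)) · u_j.

Step by step this gives:
  u_1 = (-1, 3, 1)
  u_2 = (19/11, -2/11, 25/11)
  u_3 = (301/90, 86/45, -43/18)

Orthogonality check:
  u_2 · u_1 = 0 (should be 0)
  u_3 · u_1 = 0 (should be 0)
  u_3 · u_2 = 0 (should be 0)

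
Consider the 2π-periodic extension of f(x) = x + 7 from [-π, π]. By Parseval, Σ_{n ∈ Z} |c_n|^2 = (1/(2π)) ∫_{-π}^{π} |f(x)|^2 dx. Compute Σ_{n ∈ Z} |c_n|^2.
Σ |c_n|^2 = π^2/3 + 49

Expand and integrate term by term over [-π, π]:
  ∫ (x)^2 dx = 1·(2π^3/3); ∫ 2·1·(7)·x dx = 0 (odd integrand); ∫ 7^2 dx = 49·2π.
So (1/(2π)) ∫_{-π}^{π} (x + 7)^2 dx = 1π^2/3 + 49 = π^2/3 + 49.
Parseval ⇒ Σ |c_n|^2 = π^2/3 + 49.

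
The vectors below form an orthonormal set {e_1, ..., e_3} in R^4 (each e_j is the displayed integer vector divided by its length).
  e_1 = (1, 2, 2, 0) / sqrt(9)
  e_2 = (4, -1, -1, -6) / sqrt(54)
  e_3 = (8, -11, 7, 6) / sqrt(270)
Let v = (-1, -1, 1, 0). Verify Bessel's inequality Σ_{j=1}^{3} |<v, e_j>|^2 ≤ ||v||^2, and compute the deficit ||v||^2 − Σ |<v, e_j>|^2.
Σ |<v, e_j>|^2 = 7/9; ||v||^2 = 3; deficit = 20/9

Write each e_j = u_j / sqrt(<u_j, u_j>) where u_j is the displayed integer vector. Then <v, e_j> = <v, u_j> / sqrt(<u_j, u_j>), so |<v, e_j>|^2 = <v, u_j>^2 / <u_j, u_j>.
Coefficients: <v, e_1> = -1/sqrt(9), <v, e_2> = -4/sqrt(54), <v, e_3> = 10/sqrt(270).
Square and sum: Σ |<v, e_j>|^2 = 7/9.
Compute ||v||^2 = v·v = 3.
Deficit = 3 − 7/9 = 20/9 ≥ 0, confirming Bessel's inequality. (The deficit equals ||v − Σ <v,e_j> e_j||^2, the squared distance from v to span{e_j}.)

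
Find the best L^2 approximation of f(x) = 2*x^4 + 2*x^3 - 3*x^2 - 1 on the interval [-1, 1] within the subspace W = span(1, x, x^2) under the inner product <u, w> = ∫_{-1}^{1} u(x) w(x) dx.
g(x) = -9*x^2/7 + 6*x/5 - 41/35

The best approximation g ∈ W is the orthogonal projection of f onto W. Writing g = a_0 + a_1 x + a_2 x^2, the coefficients solve the normal equations G · a = b where
  G_{ij} = <φ_i, φ_j> and b_i = <f, φ_i>, with φ_0 = 1, φ_1 = x, φ_2 = x^2.
G =
  [2, 0, 2/3]
  [0, 2/3, 0]
  [2/3, 0, 2/5],
b = (-16/5, 4/5, -136/105).
Solving gives a_0 = -41/35, a_1 = 6/5, a_2 = -9/7, so
  g(x) = -9*x^2/7 + 6*x/5 - 41/35.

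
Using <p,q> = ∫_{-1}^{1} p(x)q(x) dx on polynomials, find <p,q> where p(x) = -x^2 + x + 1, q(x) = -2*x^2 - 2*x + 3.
<p,q> = 32/15

Expand the product: p(x)·q(x) = 2*x^4 - 7*x^2 + x + 3.
∫_{-1}^{1} of each monomial x^k gives [2/(k+1) if k even, 0 if k odd]. Integrating term-by-term (or equivalently evaluating the antiderivative F(x) = 2*x^5/5 - 7*x^3/3 + x^2/2 + 3*x at the endpoints):
  F(1) − F(−1) = 47/30 − (-17/30) = 32/15.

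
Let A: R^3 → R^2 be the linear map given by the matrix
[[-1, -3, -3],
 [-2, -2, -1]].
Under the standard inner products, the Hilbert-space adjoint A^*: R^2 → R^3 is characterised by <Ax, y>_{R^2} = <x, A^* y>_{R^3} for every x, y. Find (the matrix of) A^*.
A^* = A^T =
[[-1, -2],
 [-3, -2],
 [-3, -1]]

For real matrices with standard dot products, the defining identity <Ax, y> = <x, A^* y> gives (Ax)^T y = x^T (A^*) y, i.e. x^T A^T y = x^T (A^*) y. Since this holds for all x, y, we must have A^* = A^T. Therefore
A^* =
[[-1, -2],
 [-3, -2],
 [-3, -1]].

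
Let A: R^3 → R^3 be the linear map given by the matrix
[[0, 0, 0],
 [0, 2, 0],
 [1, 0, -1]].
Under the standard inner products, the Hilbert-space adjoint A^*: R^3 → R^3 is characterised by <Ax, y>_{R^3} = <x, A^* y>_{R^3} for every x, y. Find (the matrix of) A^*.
A^* = A^T =
[[0, 0, 1],
 [0, 2, 0],
 [0, 0, -1]]

For real matrices with standard dot products, the defining identity <Ax, y> = <x, A^* y> gives (Ax)^T y = x^T (A^*) y, i.e. x^T A^T y = x^T (A^*) y. Since this holds for all x, y, we must have A^* = A^T. Therefore
A^* =
[[0, 0, 1],
 [0, 2, 0],
 [0, 0, -1]].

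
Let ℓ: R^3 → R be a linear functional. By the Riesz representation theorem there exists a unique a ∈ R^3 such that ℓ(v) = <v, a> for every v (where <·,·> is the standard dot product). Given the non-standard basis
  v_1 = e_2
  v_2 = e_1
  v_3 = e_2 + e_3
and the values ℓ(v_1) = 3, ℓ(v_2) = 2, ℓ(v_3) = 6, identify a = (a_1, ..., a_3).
a = (2, 3, 3)

Write a = (a_1, ..., a_3) in the standard basis. For each basis vector v_i, ℓ(v_i) = <v_i, a> is a linear equation in the a_j's. Collect the n equations into a matrix system V a = ℓ, where row i of V is v_i (expressed in the standard basis). Since V is invertible (lower-triangular with 1s on the diagonal, up to permutation), solve by back-substitution:
  V =
[[0, 1, 0],
 [1, 0, 0],
 [0, 1, 1]]
  V a = (3, 2, 6)
Solving gives a = (2, 3, 3).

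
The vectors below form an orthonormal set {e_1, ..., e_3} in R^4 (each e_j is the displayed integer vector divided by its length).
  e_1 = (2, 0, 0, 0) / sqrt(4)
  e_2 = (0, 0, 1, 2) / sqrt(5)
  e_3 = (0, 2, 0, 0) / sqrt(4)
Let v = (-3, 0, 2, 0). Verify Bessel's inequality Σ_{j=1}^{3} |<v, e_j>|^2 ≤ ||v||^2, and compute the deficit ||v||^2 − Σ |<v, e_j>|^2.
Σ |<v, e_j>|^2 = 49/5; ||v||^2 = 13; deficit = 16/5

Write each e_j = u_j / sqrt(<u_j, u_j>) where u_j is the displayed integer vector. Then <v, e_j> = <v, u_j> / sqrt(<u_j, u_j>), so |<v, e_j>|^2 = <v, u_j>^2 / <u_j, u_j>.
Coefficients: <v, e_1> = -6/sqrt(4), <v, e_2> = 2/sqrt(5), <v, e_3> = 0/sqrt(4).
Square and sum: Σ |<v, e_j>|^2 = 49/5.
Compute ||v||^2 = v·v = 13.
Deficit = 13 − 49/5 = 16/5 ≥ 0, confirming Bessel's inequality. (The deficit equals ||v − Σ <v,e_j> e_j||^2, the squared distance from v to span{e_j}.)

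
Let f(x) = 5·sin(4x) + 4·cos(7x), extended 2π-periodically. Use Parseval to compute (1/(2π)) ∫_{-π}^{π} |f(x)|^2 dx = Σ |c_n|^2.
Σ |c_n|^2 = 41/2

Expand |f|^2 and use orthogonality of {sin(nx), cos(mx)} on [-π, π]:
  ∫_{-π}^{π} sin(nx)^2 dx = π, ∫ cos(mx)^2 dx = π, and cross terms integrate to 0.
So ∫_{-π}^{π} f(x)^2 dx = 5^2 · π + 4^2 · π = (25 + 16)π.
Divide by 2π: (25 + 16)/2 = 41/2.
By Parseval, this equals Σ |c_n|^2.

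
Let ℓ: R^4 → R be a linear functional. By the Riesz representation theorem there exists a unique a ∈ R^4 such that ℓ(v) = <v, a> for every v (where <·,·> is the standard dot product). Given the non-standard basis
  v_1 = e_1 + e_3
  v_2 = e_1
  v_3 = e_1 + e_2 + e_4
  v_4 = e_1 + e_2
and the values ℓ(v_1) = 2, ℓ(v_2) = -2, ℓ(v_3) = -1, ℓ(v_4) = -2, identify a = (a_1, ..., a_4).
a = (-2, 0, 4, 1)

Write a = (a_1, ..., a_4) in the standard basis. For each basis vector v_i, ℓ(v_i) = <v_i, a> is a linear equation in the a_j's. Collect the n equations into a matrix system V a = ℓ, where row i of V is v_i (expressed in the standard basis). Since V is invertible (lower-triangular with 1s on the diagonal, up to permutation), solve by back-substitution:
  V =
[[1, 0, 1, 0],
 [1, 0, 0, 0],
 [1, 1, 0, 1],
 [1, 1, 0, 0]]
  V a = (2, -2, -1, -2)
Solving gives a = (-2, 0, 4, 1).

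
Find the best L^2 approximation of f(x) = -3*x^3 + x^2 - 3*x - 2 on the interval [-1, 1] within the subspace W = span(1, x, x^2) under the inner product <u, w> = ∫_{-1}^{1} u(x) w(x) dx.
g(x) = x^2 - 24*x/5 - 2

The best approximation g ∈ W is the orthogonal projection of f onto W. Writing g = a_0 + a_1 x + a_2 x^2, the coefficients solve the normal equations G · a = b where
  G_{ij} = <φ_i, φ_j> and b_i = <f, φ_i>, with φ_0 = 1, φ_1 = x, φ_2 = x^2.
G =
  [2, 0, 2/3]
  [0, 2/3, 0]
  [2/3, 0, 2/5],
b = (-10/3, -16/5, -14/15).
Solving gives a_0 = -2, a_1 = -24/5, a_2 = 1, so
  g(x) = x^2 - 24*x/5 - 2.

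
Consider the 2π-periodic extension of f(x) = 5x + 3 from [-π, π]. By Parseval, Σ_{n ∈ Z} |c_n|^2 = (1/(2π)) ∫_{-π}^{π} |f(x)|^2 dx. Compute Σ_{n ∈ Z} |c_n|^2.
Σ |c_n|^2 = 25π^2/3 + 9

Expand and integrate term by term over [-π, π]:
  ∫ (5x)^2 dx = 25·(2π^3/3); ∫ 2·5·(3)·x dx = 0 (odd integrand); ∫ 3^2 dx = 9·2π.
So (1/(2π)) ∫_{-π}^{π} (5x + 3)^2 dx = 25π^2/3 + 9 = 25π^2/3 + 9.
Parseval ⇒ Σ |c_n|^2 = 25π^2/3 + 9.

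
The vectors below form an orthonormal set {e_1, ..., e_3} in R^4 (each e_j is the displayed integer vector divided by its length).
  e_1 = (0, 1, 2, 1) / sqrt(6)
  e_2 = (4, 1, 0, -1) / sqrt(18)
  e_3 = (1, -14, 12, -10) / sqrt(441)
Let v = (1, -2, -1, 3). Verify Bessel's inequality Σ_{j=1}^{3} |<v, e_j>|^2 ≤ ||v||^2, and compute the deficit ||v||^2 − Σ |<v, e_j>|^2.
Σ |<v, e_j>|^2 = 89/147; ||v||^2 = 15; deficit = 2116/147

Write each e_j = u_j / sqrt(<u_j, u_j>) where u_j is the displayed integer vector. Then <v, e_j> = <v, u_j> / sqrt(<u_j, u_j>), so |<v, e_j>|^2 = <v, u_j>^2 / <u_j, u_j>.
Coefficients: <v, e_1> = -1/sqrt(6), <v, e_2> = -1/sqrt(18), <v, e_3> = -13/sqrt(441).
Square and sum: Σ |<v, e_j>|^2 = 89/147.
Compute ||v||^2 = v·v = 15.
Deficit = 15 − 89/147 = 2116/147 ≥ 0, confirming Bessel's inequality. (The deficit equals ||v − Σ <v,e_j> e_j||^2, the squared distance from v to span{e_j}.)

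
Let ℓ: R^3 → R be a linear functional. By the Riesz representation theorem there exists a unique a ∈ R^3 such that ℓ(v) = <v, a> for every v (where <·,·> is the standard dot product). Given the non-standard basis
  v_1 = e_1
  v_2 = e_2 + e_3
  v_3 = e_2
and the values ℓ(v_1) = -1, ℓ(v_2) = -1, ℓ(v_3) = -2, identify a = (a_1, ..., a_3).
a = (-1, -2, 1)

Write a = (a_1, ..., a_3) in the standard basis. For each basis vector v_i, ℓ(v_i) = <v_i, a> is a linear equation in the a_j's. Collect the n equations into a matrix system V a = ℓ, where row i of V is v_i (expressed in the standard basis). Since V is invertible (lower-triangular with 1s on the diagonal, up to permutation), solve by back-substitution:
  V =
[[1, 0, 0],
 [0, 1, 1],
 [0, 1, 0]]
  V a = (-1, -1, -2)
Solving gives a = (-1, -2, 1).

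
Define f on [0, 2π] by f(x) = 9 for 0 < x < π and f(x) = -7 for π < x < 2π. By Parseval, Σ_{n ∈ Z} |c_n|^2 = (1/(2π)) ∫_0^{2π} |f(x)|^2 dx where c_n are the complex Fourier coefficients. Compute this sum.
Σ |c_n|^2 = 65

Parseval equates the L^2 energy of f (normalised by 1/(2π)) with the ℓ^2 sum of its Fourier coefficients: (1/(2π)) ∫_0^{2π} |f|^2 = Σ |c_n|^2.
Compute the left side: (1/(2π)) [∫_0^π 9^2 dx + ∫_π^{2π} (-7)^2 dx] = (1/(2π)) · (81π + 49π) = (81 + 49)/2 = 65.
So Σ_{n ∈ Z} |c_n|^2 = 65.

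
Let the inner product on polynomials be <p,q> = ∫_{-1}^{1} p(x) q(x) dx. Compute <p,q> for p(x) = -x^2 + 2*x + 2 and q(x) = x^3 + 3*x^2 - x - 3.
<p,q> = -116/15

Expand the product: p(x)·q(x) = -x^5 - x^4 + 9*x^3 + 7*x^2 - 8*x - 6.
∫_{-1}^{1} of each monomial x^k gives [2/(k+1) if k even, 0 if k odd]. Integrating term-by-term (or equivalently evaluating the antiderivative F(x) = -x^6/6 - x^5/5 + 9*x^4/4 + 7*x^3/3 - 4*x^2 - 6*x at the endpoints):
  F(1) − F(−1) = -347/60 − (39/20) = -116/15.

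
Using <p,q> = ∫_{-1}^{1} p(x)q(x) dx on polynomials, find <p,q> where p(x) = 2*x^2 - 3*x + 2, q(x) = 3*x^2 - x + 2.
<p,q> = 286/15

Expand the product: p(x)·q(x) = 6*x^4 - 11*x^3 + 13*x^2 - 8*x + 4.
∫_{-1}^{1} of each monomial x^k gives [2/(k+1) if k even, 0 if k odd]. Integrating term-by-term (or equivalently evaluating the antiderivative F(x) = 6*x^5/5 - 11*x^4/4 + 13*x^3/3 - 4*x^2 + 4*x at the endpoints):
  F(1) − F(−1) = 167/60 − (-977/60) = 286/15.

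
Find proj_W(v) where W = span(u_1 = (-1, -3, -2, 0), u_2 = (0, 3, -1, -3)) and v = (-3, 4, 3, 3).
proj_W(v) = (285/217, 540/217, 675/217, 45/31)

Set up U = [u_1 | ... | u_2] ∈ R^(4×2). The projector onto W = col(U) is P = U (U^T U)^(-1) U^T.
Compute U^T U =
  [14, -7]
  [-7, 19],
and U^T v = (-15, 0).
Solve U^T U · c = U^T v for the coefficients: c = (-285/217, -15/31). The projection is proj_W(v) = U c.
Check: (v - proj_W(v)) · u_1 = 0  (should be 0).
Check: (v - proj_W(v)) · u_2 = 0  (should be 0).
Result: proj_W(v) = (285/217, 540/217, 675/217, 45/31).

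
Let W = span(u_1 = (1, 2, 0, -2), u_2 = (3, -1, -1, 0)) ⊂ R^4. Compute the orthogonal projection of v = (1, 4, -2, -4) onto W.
proj_W(v) = (81/49, 190/49, 4/49, -186/49)

Set up U = [u_1 | ... | u_2] ∈ R^(4×2). The projector onto W = col(U) is P = U (U^T U)^(-1) U^T.
Compute U^T U =
  [9, 1]
  [1, 11],
and U^T v = (17, 1).
Solve U^T U · c = U^T v for the coefficients: c = (93/49, -4/49). The projection is proj_W(v) = U c.
Check: (v - proj_W(v)) · u_1 = 0  (should be 0).
Check: (v - proj_W(v)) · u_2 = 0  (should be 0).
Result: proj_W(v) = (81/49, 190/49, 4/49, -186/49).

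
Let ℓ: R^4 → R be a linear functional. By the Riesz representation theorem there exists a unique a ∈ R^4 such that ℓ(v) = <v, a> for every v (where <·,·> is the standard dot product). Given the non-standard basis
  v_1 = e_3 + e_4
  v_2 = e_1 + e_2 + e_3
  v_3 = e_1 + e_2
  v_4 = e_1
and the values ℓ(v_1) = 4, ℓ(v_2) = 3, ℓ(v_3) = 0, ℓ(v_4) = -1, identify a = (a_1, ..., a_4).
a = (-1, 1, 3, 1)

Write a = (a_1, ..., a_4) in the standard basis. For each basis vector v_i, ℓ(v_i) = <v_i, a> is a linear equation in the a_j's. Collect the n equations into a matrix system V a = ℓ, where row i of V is v_i (expressed in the standard basis). Since V is invertible (lower-triangular with 1s on the diagonal, up to permutation), solve by back-substitution:
  V =
[[0, 0, 1, 1],
 [1, 1, 1, 0],
 [1, 1, 0, 0],
 [1, 0, 0, 0]]
  V a = (4, 3, 0, -1)
Solving gives a = (-1, 1, 3, 1).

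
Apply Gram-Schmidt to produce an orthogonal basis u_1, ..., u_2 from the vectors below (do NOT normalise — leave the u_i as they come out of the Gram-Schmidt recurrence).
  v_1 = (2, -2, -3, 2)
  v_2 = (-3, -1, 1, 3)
Orthogonal basis:
  u_1 = (2, -2, -3, 2)
  u_2 = (-61/21, -23/21, 6/7, 65/21)

Apply the Gram-Schmidt recurrence
  u_1 = v_1
  u_i = v_i − Σ_{j<i} ((v_i · u_j) / (u_j · u_j)) · u_j.

Step by step this gives:
  u_1 = (2, -2, -3, 2)
  u_2 = (-61/21, -23/21, 6/7, 65/21)

Orthogonality check:
  u_2 · u_1 = 0 (should be 0)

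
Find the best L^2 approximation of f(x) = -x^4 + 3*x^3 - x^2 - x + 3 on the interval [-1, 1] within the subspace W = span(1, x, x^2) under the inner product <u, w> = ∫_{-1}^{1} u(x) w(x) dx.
g(x) = -13*x^2/7 + 4*x/5 + 108/35

The best approximation g ∈ W is the orthogonal projection of f onto W. Writing g = a_0 + a_1 x + a_2 x^2, the coefficients solve the normal equations G · a = b where
  G_{ij} = <φ_i, φ_j> and b_i = <f, φ_i>, with φ_0 = 1, φ_1 = x, φ_2 = x^2.
G =
  [2, 0, 2/3]
  [0, 2/3, 0]
  [2/3, 0, 2/5],
b = (74/15, 8/15, 46/35).
Solving gives a_0 = 108/35, a_1 = 4/5, a_2 = -13/7, so
  g(x) = -13*x^2/7 + 4*x/5 + 108/35.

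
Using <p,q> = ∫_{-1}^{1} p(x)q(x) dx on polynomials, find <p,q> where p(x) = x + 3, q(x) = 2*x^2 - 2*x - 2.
<p,q> = -28/3

Expand the product: p(x)·q(x) = 2*x^3 + 4*x^2 - 8*x - 6.
∫_{-1}^{1} of each monomial x^k gives [2/(k+1) if k even, 0 if k odd]. Integrating term-by-term (or equivalently evaluating the antiderivative F(x) = x^4/2 + 4*x^3/3 - 4*x^2 - 6*x at the endpoints):
  F(1) − F(−1) = -49/6 − (7/6) = -28/3.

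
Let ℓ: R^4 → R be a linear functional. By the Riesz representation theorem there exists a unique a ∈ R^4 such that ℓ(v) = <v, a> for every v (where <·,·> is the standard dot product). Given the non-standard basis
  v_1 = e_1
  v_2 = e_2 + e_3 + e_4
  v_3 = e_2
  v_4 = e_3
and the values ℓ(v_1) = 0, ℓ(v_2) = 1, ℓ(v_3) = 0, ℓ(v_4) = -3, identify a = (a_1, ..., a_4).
a = (0, 0, -3, 4)

Write a = (a_1, ..., a_4) in the standard basis. For each basis vector v_i, ℓ(v_i) = <v_i, a> is a linear equation in the a_j's. Collect the n equations into a matrix system V a = ℓ, where row i of V is v_i (expressed in the standard basis). Since V is invertible (lower-triangular with 1s on the diagonal, up to permutation), solve by back-substitution:
  V =
[[1, 0, 0, 0],
 [0, 1, 1, 1],
 [0, 1, 0, 0],
 [0, 0, 1, 0]]
  V a = (0, 1, 0, -3)
Solving gives a = (0, 0, -3, 4).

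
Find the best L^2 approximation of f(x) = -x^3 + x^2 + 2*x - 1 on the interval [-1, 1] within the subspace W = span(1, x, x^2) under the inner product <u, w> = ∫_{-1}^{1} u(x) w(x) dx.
g(x) = x^2 + 7*x/5 - 1

The best approximation g ∈ W is the orthogonal projection of f onto W. Writing g = a_0 + a_1 x + a_2 x^2, the coefficients solve the normal equations G · a = b where
  G_{ij} = <φ_i, φ_j> and b_i = <f, φ_i>, with φ_0 = 1, φ_1 = x, φ_2 = x^2.
G =
  [2, 0, 2/3]
  [0, 2/3, 0]
  [2/3, 0, 2/5],
b = (-4/3, 14/15, -4/15).
Solving gives a_0 = -1, a_1 = 7/5, a_2 = 1, so
  g(x) = x^2 + 7*x/5 - 1.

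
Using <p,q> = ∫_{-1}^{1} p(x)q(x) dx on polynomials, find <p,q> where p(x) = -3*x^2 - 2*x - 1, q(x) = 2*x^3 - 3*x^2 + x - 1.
<p,q> = 20/3

Expand the product: p(x)·q(x) = -6*x^5 + 5*x^4 + x^3 + 4*x^2 + x + 1.
∫_{-1}^{1} of each monomial x^k gives [2/(k+1) if k even, 0 if k odd]. Integrating term-by-term (or equivalently evaluating the antiderivative F(x) = -x^6 + x^5 + x^4/4 + 4*x^3/3 + x^2/2 + x at the endpoints):
  F(1) − F(−1) = 37/12 − (-43/12) = 20/3.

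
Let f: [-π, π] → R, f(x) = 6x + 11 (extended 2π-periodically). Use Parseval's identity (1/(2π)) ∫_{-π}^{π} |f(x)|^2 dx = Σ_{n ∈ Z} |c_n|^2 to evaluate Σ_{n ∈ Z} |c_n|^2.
Σ |c_n|^2 = 12π^2 + 121

Expand and integrate term by term over [-π, π]:
  ∫ (6x)^2 dx = 36·(2π^3/3); ∫ 2·6·(11)·x dx = 0 (odd integrand); ∫ 11^2 dx = 121·2π.
So (1/(2π)) ∫_{-π}^{π} (6x + 11)^2 dx = 36π^2/3 + 121 = 12π^2 + 121.
Parseval ⇒ Σ |c_n|^2 = 12π^2 + 121.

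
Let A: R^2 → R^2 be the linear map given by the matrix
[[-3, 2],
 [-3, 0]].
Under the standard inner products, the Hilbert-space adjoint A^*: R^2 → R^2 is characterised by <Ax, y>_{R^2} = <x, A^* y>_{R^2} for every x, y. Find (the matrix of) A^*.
A^* = A^T =
[[-3, -3],
 [2, 0]]

For real matrices with standard dot products, the defining identity <Ax, y> = <x, A^* y> gives (Ax)^T y = x^T (A^*) y, i.e. x^T A^T y = x^T (A^*) y. Since this holds for all x, y, we must have A^* = A^T. Therefore
A^* =
[[-3, -3],
 [2, 0]].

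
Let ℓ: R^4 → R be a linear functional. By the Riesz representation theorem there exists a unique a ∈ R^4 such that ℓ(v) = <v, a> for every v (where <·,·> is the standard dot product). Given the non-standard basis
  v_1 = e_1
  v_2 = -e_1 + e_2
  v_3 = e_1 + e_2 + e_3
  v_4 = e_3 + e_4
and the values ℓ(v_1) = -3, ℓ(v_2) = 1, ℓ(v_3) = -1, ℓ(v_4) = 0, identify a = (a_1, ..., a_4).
a = (-3, -2, 4, -4)

Write a = (a_1, ..., a_4) in the standard basis. For each basis vector v_i, ℓ(v_i) = <v_i, a> is a linear equation in the a_j's. Collect the n equations into a matrix system V a = ℓ, where row i of V is v_i (expressed in the standard basis). Since V is invertible (lower-triangular with 1s on the diagonal, up to permutation), solve by back-substitution:
  V =
[[1, 0, 0, 0],
 [-1, 1, 0, 0],
 [1, 1, 1, 0],
 [0, 0, 1, 1]]
  V a = (-3, 1, -1, 0)
Solving gives a = (-3, -2, 4, -4).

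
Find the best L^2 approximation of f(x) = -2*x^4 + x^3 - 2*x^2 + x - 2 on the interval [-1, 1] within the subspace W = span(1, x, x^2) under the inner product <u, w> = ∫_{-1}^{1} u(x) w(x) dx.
g(x) = -26*x^2/7 + 8*x/5 - 64/35

The best approximation g ∈ W is the orthogonal projection of f onto W. Writing g = a_0 + a_1 x + a_2 x^2, the coefficients solve the normal equations G · a = b where
  G_{ij} = <φ_i, φ_j> and b_i = <f, φ_i>, with φ_0 = 1, φ_1 = x, φ_2 = x^2.
G =
  [2, 0, 2/3]
  [0, 2/3, 0]
  [2/3, 0, 2/5],
b = (-92/15, 16/15, -284/105).
Solving gives a_0 = -64/35, a_1 = 8/5, a_2 = -26/7, so
  g(x) = -26*x^2/7 + 8*x/5 - 64/35.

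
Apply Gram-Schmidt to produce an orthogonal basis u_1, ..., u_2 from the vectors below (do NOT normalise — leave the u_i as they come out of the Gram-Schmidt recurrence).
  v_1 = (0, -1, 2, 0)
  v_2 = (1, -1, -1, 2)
Orthogonal basis:
  u_1 = (0, -1, 2, 0)
  u_2 = (1, -6/5, -3/5, 2)

Apply the Gram-Schmidt recurrence
  u_1 = v_1
  u_i = v_i − Σ_{j<i} ((v_i · u_j) / (u_j · u_j)) · u_j.

Step by step this gives:
  u_1 = (0, -1, 2, 0)
  u_2 = (1, -6/5, -3/5, 2)

Orthogonality check:
  u_2 · u_1 = 0 (should be 0)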